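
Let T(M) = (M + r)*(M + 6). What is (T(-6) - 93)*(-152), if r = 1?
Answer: 14136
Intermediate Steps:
T(M) = (1 + M)*(6 + M) (T(M) = (M + 1)*(M + 6) = (1 + M)*(6 + M))
(T(-6) - 93)*(-152) = ((6 + (-6)**2 + 7*(-6)) - 93)*(-152) = ((6 + 36 - 42) - 93)*(-152) = (0 - 93)*(-152) = -93*(-152) = 14136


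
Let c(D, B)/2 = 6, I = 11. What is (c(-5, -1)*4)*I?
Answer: 528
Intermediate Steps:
c(D, B) = 12 (c(D, B) = 2*6 = 12)
(c(-5, -1)*4)*I = (12*4)*11 = 48*11 = 528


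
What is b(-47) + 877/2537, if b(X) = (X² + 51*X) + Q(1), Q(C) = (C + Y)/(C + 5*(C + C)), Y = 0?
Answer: -5234332/27907 ≈ -187.56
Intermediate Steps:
Q(C) = 1/11 (Q(C) = (C + 0)/(C + 5*(C + C)) = C/(C + 5*(2*C)) = C/(C + 10*C) = C/((11*C)) = C*(1/(11*C)) = 1/11)
b(X) = 1/11 + X² + 51*X (b(X) = (X² + 51*X) + 1/11 = 1/11 + X² + 51*X)
b(-47) + 877/2537 = (1/11 + (-47)² + 51*(-47)) + 877/2537 = (1/11 + 2209 - 2397) + 877*(1/2537) = -2067/11 + 877/2537 = -5234332/27907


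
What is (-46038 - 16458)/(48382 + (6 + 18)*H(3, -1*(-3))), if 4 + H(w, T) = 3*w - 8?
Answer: -31248/24155 ≈ -1.2936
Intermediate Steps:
H(w, T) = -12 + 3*w (H(w, T) = -4 + (3*w - 8) = -4 + (-8 + 3*w) = -12 + 3*w)
(-46038 - 16458)/(48382 + (6 + 18)*H(3, -1*(-3))) = (-46038 - 16458)/(48382 + (6 + 18)*(-12 + 3*3)) = -62496/(48382 + 24*(-12 + 9)) = -62496/(48382 + 24*(-3)) = -62496/(48382 - 72) = -62496/48310 = -62496*1/48310 = -31248/24155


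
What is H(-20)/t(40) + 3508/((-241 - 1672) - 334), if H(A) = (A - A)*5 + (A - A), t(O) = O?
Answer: -3508/2247 ≈ -1.5612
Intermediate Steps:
H(A) = 0 (H(A) = 0*5 + 0 = 0 + 0 = 0)
H(-20)/t(40) + 3508/((-241 - 1672) - 334) = 0/40 + 3508/((-241 - 1672) - 334) = 0*(1/40) + 3508/(-1913 - 334) = 0 + 3508/(-2247) = 0 + 3508*(-1/2247) = 0 - 3508/2247 = -3508/2247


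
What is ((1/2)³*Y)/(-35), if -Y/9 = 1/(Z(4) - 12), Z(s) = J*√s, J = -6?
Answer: -3/2240 ≈ -0.0013393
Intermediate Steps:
Z(s) = -6*√s
Y = 3/8 (Y = -9/(-6*√4 - 12) = -9/(-6*2 - 12) = -9/(-12 - 12) = -9/(-24) = -9*(-1/24) = 3/8 ≈ 0.37500)
((1/2)³*Y)/(-35) = ((1/2)³*(3/8))/(-35) = ((½)³*(3/8))*(-1/35) = ((⅛)*(3/8))*(-1/35) = (3/64)*(-1/35) = -3/2240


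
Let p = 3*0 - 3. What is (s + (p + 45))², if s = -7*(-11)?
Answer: 14161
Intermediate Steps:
s = 77
p = -3 (p = 0 - 3 = -3)
(s + (p + 45))² = (77 + (-3 + 45))² = (77 + 42)² = 119² = 14161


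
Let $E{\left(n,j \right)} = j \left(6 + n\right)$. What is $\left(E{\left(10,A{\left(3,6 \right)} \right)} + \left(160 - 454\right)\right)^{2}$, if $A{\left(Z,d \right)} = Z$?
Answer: $60516$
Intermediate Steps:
$\left(E{\left(10,A{\left(3,6 \right)} \right)} + \left(160 - 454\right)\right)^{2} = \left(3 \left(6 + 10\right) + \left(160 - 454\right)\right)^{2} = \left(3 \cdot 16 + \left(160 - 454\right)\right)^{2} = \left(48 - 294\right)^{2} = \left(-246\right)^{2} = 60516$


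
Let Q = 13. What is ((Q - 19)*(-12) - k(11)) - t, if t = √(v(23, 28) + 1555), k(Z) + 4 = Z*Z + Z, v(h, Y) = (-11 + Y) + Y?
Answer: -96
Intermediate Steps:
v(h, Y) = -11 + 2*Y
k(Z) = -4 + Z + Z² (k(Z) = -4 + (Z*Z + Z) = -4 + (Z² + Z) = -4 + (Z + Z²) = -4 + Z + Z²)
t = 40 (t = √((-11 + 2*28) + 1555) = √((-11 + 56) + 1555) = √(45 + 1555) = √1600 = 40)
((Q - 19)*(-12) - k(11)) - t = ((13 - 19)*(-12) - (-4 + 11 + 11²)) - 1*40 = (-6*(-12) - (-4 + 11 + 121)) - 40 = (72 - 1*128) - 40 = (72 - 128) - 40 = -56 - 40 = -96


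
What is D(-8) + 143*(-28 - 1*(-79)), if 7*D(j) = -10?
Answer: 51041/7 ≈ 7291.6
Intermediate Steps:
D(j) = -10/7 (D(j) = (1/7)*(-10) = -10/7)
D(-8) + 143*(-28 - 1*(-79)) = -10/7 + 143*(-28 - 1*(-79)) = -10/7 + 143*(-28 + 79) = -10/7 + 143*51 = -10/7 + 7293 = 51041/7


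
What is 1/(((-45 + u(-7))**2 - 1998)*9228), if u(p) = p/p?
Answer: -1/572136 ≈ -1.7478e-6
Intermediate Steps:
u(p) = 1
1/(((-45 + u(-7))**2 - 1998)*9228) = 1/((-45 + 1)**2 - 1998*9228) = (1/9228)/((-44)**2 - 1998) = (1/9228)/(1936 - 1998) = (1/9228)/(-62) = -1/62*1/9228 = -1/572136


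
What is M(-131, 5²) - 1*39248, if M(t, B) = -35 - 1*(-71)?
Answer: -39212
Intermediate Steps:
M(t, B) = 36 (M(t, B) = -35 + 71 = 36)
M(-131, 5²) - 1*39248 = 36 - 1*39248 = 36 - 39248 = -39212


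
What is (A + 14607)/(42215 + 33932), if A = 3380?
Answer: 17987/76147 ≈ 0.23621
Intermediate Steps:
(A + 14607)/(42215 + 33932) = (3380 + 14607)/(42215 + 33932) = 17987/76147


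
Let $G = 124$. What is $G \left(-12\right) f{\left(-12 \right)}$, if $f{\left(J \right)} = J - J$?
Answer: $0$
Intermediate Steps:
$f{\left(J \right)} = 0$
$G \left(-12\right) f{\left(-12 \right)} = 124 \left(-12\right) 0 = \left(-1488\right) 0 = 0$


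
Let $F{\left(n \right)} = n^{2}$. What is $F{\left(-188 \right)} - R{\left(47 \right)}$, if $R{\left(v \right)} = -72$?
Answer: $35416$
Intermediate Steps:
$F{\left(-188 \right)} - R{\left(47 \right)} = \left(-188\right)^{2} - -72 = 35344 + 72 = 35416$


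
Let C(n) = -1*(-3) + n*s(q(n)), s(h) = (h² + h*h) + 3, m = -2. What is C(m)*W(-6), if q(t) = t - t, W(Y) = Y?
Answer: 18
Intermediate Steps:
q(t) = 0
s(h) = 3 + 2*h² (s(h) = (h² + h²) + 3 = 2*h² + 3 = 3 + 2*h²)
C(n) = 3 + 3*n (C(n) = -1*(-3) + n*(3 + 2*0²) = 3 + n*(3 + 2*0) = 3 + n*(3 + 0) = 3 + n*3 = 3 + 3*n)
C(m)*W(-6) = (3 + 3*(-2))*(-6) = (3 - 6)*(-6) = -3*(-6) = 18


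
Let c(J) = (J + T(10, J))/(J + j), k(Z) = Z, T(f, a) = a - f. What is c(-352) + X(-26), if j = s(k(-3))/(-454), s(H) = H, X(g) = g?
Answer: -3830774/159805 ≈ -23.972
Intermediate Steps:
j = 3/454 (j = -3/(-454) = -3*(-1/454) = 3/454 ≈ 0.0066079)
c(J) = (-10 + 2*J)/(3/454 + J) (c(J) = (J + (J - 1*10))/(J + 3/454) = (J + (J - 10))/(3/454 + J) = (J + (-10 + J))/(3/454 + J) = (-10 + 2*J)/(3/454 + J))
c(-352) + X(-26) = 908*(-5 - 352)/(3 + 454*(-352)) - 26 = 908*(-357)/(3 - 159808) - 26 = 908*(-357)/(-159805) - 26 = 908*(-1/159805)*(-357) - 26 = 324156/159805 - 26 = -3830774/159805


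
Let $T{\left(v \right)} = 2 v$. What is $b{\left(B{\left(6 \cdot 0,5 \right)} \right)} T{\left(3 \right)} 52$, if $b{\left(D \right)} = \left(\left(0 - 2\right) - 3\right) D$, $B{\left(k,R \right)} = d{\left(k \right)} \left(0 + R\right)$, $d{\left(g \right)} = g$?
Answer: $0$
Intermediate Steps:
$B{\left(k,R \right)} = R k$ ($B{\left(k,R \right)} = k \left(0 + R\right) = k R = R k$)
$b{\left(D \right)} = - 5 D$ ($b{\left(D \right)} = \left(-2 - 3\right) D = - 5 D$)
$b{\left(B{\left(6 \cdot 0,5 \right)} \right)} T{\left(3 \right)} 52 = - 5 \cdot 5 \cdot 6 \cdot 0 \cdot 2 \cdot 3 \cdot 52 = - 5 \cdot 5 \cdot 0 \cdot 6 \cdot 52 = \left(-5\right) 0 \cdot 6 \cdot 52 = 0 \cdot 6 \cdot 52 = 0 \cdot 52 = 0$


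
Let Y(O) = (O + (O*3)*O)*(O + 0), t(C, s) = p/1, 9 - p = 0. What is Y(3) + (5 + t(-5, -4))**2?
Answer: 286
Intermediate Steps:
p = 9 (p = 9 - 1*0 = 9 + 0 = 9)
t(C, s) = 9 (t(C, s) = 9/1 = 9*1 = 9)
Y(O) = O*(O + 3*O**2) (Y(O) = (O + (3*O)*O)*O = (O + 3*O**2)*O = O*(O + 3*O**2))
Y(3) + (5 + t(-5, -4))**2 = 3**2*(1 + 3*3) + (5 + 9)**2 = 9*(1 + 9) + 14**2 = 9*10 + 196 = 90 + 196 = 286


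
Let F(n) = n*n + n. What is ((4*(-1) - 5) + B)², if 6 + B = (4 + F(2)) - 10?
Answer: 225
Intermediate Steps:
F(n) = n + n² (F(n) = n² + n = n + n²)
B = -6 (B = -6 + ((4 + 2*(1 + 2)) - 10) = -6 + ((4 + 2*3) - 10) = -6 + ((4 + 6) - 10) = -6 + (10 - 10) = -6 + 0 = -6)
((4*(-1) - 5) + B)² = ((4*(-1) - 5) - 6)² = ((-4 - 5) - 6)² = (-9 - 6)² = (-15)² = 225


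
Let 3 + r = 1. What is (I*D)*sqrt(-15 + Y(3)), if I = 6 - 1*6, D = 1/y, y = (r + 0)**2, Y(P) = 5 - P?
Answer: 0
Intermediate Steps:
r = -2 (r = -3 + 1 = -2)
y = 4 (y = (-2 + 0)**2 = (-2)**2 = 4)
D = 1/4 ≈ 0.25000
I = 0 (I = 6 - 6 = 0)
(I*D)*sqrt(-15 + Y(3)) = (0*(1/4))*sqrt(-15 + (5 - 1*3)) = 0*sqrt(-15 + (5 - 3)) = 0*sqrt(-15 + 2) = 0*sqrt(-13) = 0*(I*sqrt(13)) = 0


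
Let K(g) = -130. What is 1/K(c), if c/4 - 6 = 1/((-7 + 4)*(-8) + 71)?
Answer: -1/130 ≈ -0.0076923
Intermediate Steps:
c = 2284/95 (c = 24 + 4/((-7 + 4)*(-8) + 71) = 24 + 4/(-3*(-8) + 71) = 24 + 4/(24 + 71) = 24 + 4/95 = 2284/95 ≈ 24.042)
1/K(c) = 1/(-130) = -1/130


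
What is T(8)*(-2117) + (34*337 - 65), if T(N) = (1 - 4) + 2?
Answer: 13510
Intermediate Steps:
T(N) = -1 (T(N) = -3 + 2 = -1)
T(8)*(-2117) + (34*337 - 65) = -1*(-2117) + (34*337 - 65) = 2117 + (11458 - 65) = 2117 + 11393 = 13510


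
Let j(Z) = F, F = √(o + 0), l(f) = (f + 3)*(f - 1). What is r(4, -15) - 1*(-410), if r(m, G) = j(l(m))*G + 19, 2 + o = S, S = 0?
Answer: 429 - 15*I*√2 ≈ 429.0 - 21.213*I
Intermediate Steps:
o = -2 (o = -2 + 0 = -2)
l(f) = (-1 + f)*(3 + f) (l(f) = (3 + f)*(-1 + f) = (-1 + f)*(3 + f))
F = I*√2 (F = √(-2 + 0) = √(-2) = I*√2 ≈ 1.4142*I)
j(Z) = I*√2
r(m, G) = 19 + I*G*√2 (r(m, G) = (I*√2)*G + 19 = I*G*√2 + 19 = 19 + I*G*√2)
r(4, -15) - 1*(-410) = (19 + I*(-15)*√2) - 1*(-410) = (19 - 15*I*√2) + 410 = 429 - 15*I*√2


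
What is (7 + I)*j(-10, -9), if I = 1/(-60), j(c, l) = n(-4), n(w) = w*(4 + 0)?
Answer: -1676/15 ≈ -111.73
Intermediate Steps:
n(w) = 4*w (n(w) = w*4 = 4*w)
j(c, l) = -16 (j(c, l) = 4*(-4) = -16)
I = -1/60 ≈ -0.016667
(7 + I)*j(-10, -9) = (7 - 1/60)*(-16) = (419/60)*(-16) = -1676/15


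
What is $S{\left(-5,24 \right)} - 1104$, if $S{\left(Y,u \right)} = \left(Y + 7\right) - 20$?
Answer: $-1122$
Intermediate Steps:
$S{\left(Y,u \right)} = -13 + Y$ ($S{\left(Y,u \right)} = \left(7 + Y\right) - 20 = -13 + Y$)
$S{\left(-5,24 \right)} - 1104 = \left(-13 - 5\right) - 1104 = -18 - 1104 = -1122$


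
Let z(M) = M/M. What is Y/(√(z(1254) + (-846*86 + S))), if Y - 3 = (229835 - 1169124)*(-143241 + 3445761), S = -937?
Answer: 1034006902759*I*√2047/4094 ≈ 1.1427e+10*I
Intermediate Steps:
z(M) = 1
Y = -3102020708277 (Y = 3 + (229835 - 1169124)*(-143241 + 3445761) = 3 - 939289*3302520 = 3 - 3102020708280 = -3102020708277)
Y/(√(z(1254) + (-846*86 + S))) = -3102020708277/√(1 + (-846*86 - 937)) = -3102020708277/√(1 + (-72756 - 937)) = -3102020708277/√(1 - 73693) = -3102020708277*(-I*√2047/12282) = -(-1034006902759)*I*√2047/4094 = 1034006902759*I*√2047/4094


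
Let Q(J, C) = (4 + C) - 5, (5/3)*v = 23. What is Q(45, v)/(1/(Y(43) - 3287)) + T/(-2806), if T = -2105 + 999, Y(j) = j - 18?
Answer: -292898739/7015 ≈ -41753.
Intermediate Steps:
Y(j) = -18 + j
v = 69/5 (v = (⅗)*23 = 69/5 ≈ 13.800)
Q(J, C) = -1 + C
T = -1106
Q(45, v)/(1/(Y(43) - 3287)) + T/(-2806) = (-1 + 69/5)/(1/((-18 + 43) - 3287)) - 1106/(-2806) = 64/(5*(1/(25 - 3287))) - 1106*(-1/2806) = 64/(5*(1/(-3262))) + 553/1403 = 64/(5*(-1/3262)) + 553/1403 = (64/5)*(-3262) + 553/1403 = -208768/5 + 553/1403 = -292898739/7015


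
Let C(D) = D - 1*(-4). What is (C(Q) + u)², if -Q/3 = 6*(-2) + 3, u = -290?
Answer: 67081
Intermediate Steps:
Q = 27 (Q = -3*(6*(-2) + 3) = -3*(-12 + 3) = -3*(-9) = 27)
C(D) = 4 + D (C(D) = D + 4 = 4 + D)
(C(Q) + u)² = ((4 + 27) - 290)² = (31 - 290)² = (-259)² = 67081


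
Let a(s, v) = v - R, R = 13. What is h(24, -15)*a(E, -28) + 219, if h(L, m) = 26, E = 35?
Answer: -847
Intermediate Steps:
a(s, v) = -13 + v (a(s, v) = v - 1*13 = v - 13 = -13 + v)
h(24, -15)*a(E, -28) + 219 = 26*(-13 - 28) + 219 = 26*(-41) + 219 = -1066 + 219 = -847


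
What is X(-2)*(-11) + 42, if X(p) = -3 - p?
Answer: 53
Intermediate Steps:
X(-2)*(-11) + 42 = (-3 - 1*(-2))*(-11) + 42 = (-3 + 2)*(-11) + 42 = -1*(-11) + 42 = 11 + 42 = 53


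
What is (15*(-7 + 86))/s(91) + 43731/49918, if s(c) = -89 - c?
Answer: -1709375/299508 ≈ -5.7073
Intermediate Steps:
(15*(-7 + 86))/s(91) + 43731/49918 = (15*(-7 + 86))/(-89 - 1*91) + 43731/49918 = (15*79)/(-89 - 91) + 43731*(1/49918) = 1185/(-180) + 43731/49918 = 1185*(-1/180) + 43731/49918 = -79/12 + 43731/49918 = -1709375/299508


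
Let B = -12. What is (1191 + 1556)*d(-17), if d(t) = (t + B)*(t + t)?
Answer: 2708542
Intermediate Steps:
d(t) = 2*t*(-12 + t) (d(t) = (t - 12)*(t + t) = (-12 + t)*(2*t) = 2*t*(-12 + t))
(1191 + 1556)*d(-17) = (1191 + 1556)*(2*(-17)*(-12 - 17)) = 2747*(2*(-17)*(-29)) = 2747*986 = 2708542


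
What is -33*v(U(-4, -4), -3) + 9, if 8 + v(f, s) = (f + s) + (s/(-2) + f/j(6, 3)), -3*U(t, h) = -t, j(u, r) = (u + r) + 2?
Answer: 741/2 ≈ 370.50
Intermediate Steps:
j(u, r) = 2 + r + u (j(u, r) = (r + u) + 2 = 2 + r + u)
U(t, h) = t/3 (U(t, h) = -(-1)*t/3 = t/3)
v(f, s) = -8 + s/2 + 12*f/11 (v(f, s) = -8 + ((f + s) + (s/(-2) + f/(2 + 3 + 6))) = -8 + ((f + s) + (s*(-1/2) + f/11)) = -8 + ((f + s) + (-s/2 + f*(1/11))) = -8 + ((f + s) + (-s/2 + f/11)) = -8 + (s/2 + 12*f/11) = -8 + s/2 + 12*f/11)
-33*v(U(-4, -4), -3) + 9 = -33*(-8 + (1/2)*(-3) + 12*((1/3)*(-4))/11) + 9 = -33*(-8 - 3/2 + (12/11)*(-4/3)) + 9 = -33*(-8 - 3/2 - 16/11) + 9 = -33*(-241/22) + 9 = 723/2 + 9 = 741/2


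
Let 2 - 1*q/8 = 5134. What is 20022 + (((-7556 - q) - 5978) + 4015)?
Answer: 51559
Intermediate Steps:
q = -41056 (q = 16 - 8*5134 = 16 - 41072 = -41056)
20022 + (((-7556 - q) - 5978) + 4015) = 20022 + (((-7556 - 1*(-41056)) - 5978) + 4015) = 20022 + (((-7556 + 41056) - 5978) + 4015) = 20022 + ((33500 - 5978) + 4015) = 20022 + (27522 + 4015) = 20022 + 31537 = 51559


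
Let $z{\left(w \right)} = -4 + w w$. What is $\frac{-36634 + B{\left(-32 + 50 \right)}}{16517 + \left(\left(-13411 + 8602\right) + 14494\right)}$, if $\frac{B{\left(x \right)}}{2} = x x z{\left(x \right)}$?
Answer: $\frac{85363}{13101} \approx 6.5158$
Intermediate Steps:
$z{\left(w \right)} = -4 + w^{2}$
$B{\left(x \right)} = 2 x^{2} \left(-4 + x^{2}\right)$ ($B{\left(x \right)} = 2 x x \left(-4 + x^{2}\right) = 2 x^{2} \left(-4 + x^{2}\right)$)
$\frac{-36634 + B{\left(-32 + 50 \right)}}{16517 + \left(\left(-13411 + 8602\right) + 14494\right)} = \frac{-36634 + 2 \left(-32 + 50\right)^{2} \left(-4 + \left(-32 + 50\right)^{2}\right)}{16517 + \left(\left(-13411 + 8602\right) + 14494\right)} = \frac{-36634 + 2 \cdot 18^{2} \left(-4 + 18^{2}\right)}{16517 + \left(-4809 + 14494\right)} = \frac{-36634 + 2 \cdot 324 \left(-4 + 324\right)}{16517 + 9685} = \frac{-36634 + 2 \cdot 324 \cdot 320}{26202} = \left(-36634 + 207360\right) \frac{1}{26202} = 170726 \cdot \frac{1}{26202} = \frac{85363}{13101}$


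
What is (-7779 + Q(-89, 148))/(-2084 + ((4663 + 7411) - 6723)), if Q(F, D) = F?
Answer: -7868/3267 ≈ -2.4083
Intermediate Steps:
(-7779 + Q(-89, 148))/(-2084 + ((4663 + 7411) - 6723)) = (-7779 - 89)/(-2084 + ((4663 + 7411) - 6723)) = -7868/(-2084 + (12074 - 6723)) = -7868/(-2084 + 5351) = -7868/3267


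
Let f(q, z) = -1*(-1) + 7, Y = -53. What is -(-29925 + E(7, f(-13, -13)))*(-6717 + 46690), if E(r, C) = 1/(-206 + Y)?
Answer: 309813774448/259 ≈ 1.1962e+9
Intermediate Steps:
f(q, z) = 8 (f(q, z) = 1 + 7 = 8)
E(r, C) = -1/259 (E(r, C) = 1/(-206 - 53) = 1/(-259) = -1/259)
-(-29925 + E(7, f(-13, -13)))*(-6717 + 46690) = -(-29925 - 1/259)*(-6717 + 46690) = -(-7750576)*39973/259 = -1*(-309813774448/259) = 309813774448/259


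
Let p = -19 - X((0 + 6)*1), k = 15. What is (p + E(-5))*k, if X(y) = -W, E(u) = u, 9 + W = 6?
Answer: -405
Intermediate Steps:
W = -3 (W = -9 + 6 = -3)
X(y) = 3 (X(y) = -1*(-3) = 3)
p = -22 (p = -19 - 1*3 = -19 - 3 = -22)
(p + E(-5))*k = (-22 - 5)*15 = -27*15 = -405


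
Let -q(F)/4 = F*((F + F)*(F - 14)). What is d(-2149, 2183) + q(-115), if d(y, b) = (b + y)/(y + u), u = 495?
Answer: 11287061383/827 ≈ 1.3648e+7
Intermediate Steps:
d(y, b) = (b + y)/(495 + y) (d(y, b) = (b + y)/(y + 495) = (b + y)/(495 + y))
q(F) = -8*F**2*(-14 + F) (q(F) = -4*F*(F + F)*(F - 14) = -4*F*(2*F)*(-14 + F) = -4*F*2*F*(-14 + F) = -8*F**2*(-14 + F))
d(-2149, 2183) + q(-115) = (2183 - 2149)/(495 - 2149) + 8*(-115)**2*(14 - 1*(-115)) = 34/(-1654) + 8*13225*(14 + 115) = -1/1654*34 + 8*13225*129 = -17/827 + 13648200 = 11287061383/827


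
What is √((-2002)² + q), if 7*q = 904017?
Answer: √202720315/7 ≈ 2034.0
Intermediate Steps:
q = 904017/7 (q = (⅐)*904017 = 904017/7 ≈ 1.2915e+5)
√((-2002)² + q) = √((-2002)² + 904017/7) = √(4008004 + 904017/7) = √(28960045/7) = √202720315/7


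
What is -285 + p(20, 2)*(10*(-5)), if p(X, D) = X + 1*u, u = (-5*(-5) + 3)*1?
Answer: -2685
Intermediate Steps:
u = 28 (u = (25 + 3)*1 = 28*1 = 28)
p(X, D) = 28 + X (p(X, D) = X + 1*28 = X + 28 = 28 + X)
-285 + p(20, 2)*(10*(-5)) = -285 + (28 + 20)*(10*(-5)) = -285 + 48*(-50) = -285 - 2400 = -2685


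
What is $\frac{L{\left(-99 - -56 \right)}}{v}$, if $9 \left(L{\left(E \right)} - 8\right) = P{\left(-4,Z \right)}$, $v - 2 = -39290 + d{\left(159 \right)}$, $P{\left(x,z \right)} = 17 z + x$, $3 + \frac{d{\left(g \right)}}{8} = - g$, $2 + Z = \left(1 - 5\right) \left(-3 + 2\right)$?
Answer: $- \frac{17}{60876} \approx -0.00027926$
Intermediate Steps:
$Z = 2$ ($Z = -2 + \left(1 - 5\right) \left(-3 + 2\right) = -2 - -4 = -2 + 4 = 2$)
$d{\left(g \right)} = -24 - 8 g$ ($d{\left(g \right)} = -24 + 8 \left(- g\right) = -24 - 8 g$)
$P{\left(x,z \right)} = x + 17 z$
$v = -40584$ ($v = 2 - 40586 = -40584$)
$L{\left(E \right)} = \frac{34}{3}$ ($L{\left(E \right)} = 8 + \frac{-4 + 17 \cdot 2}{9} = 8 + \frac{-4 + 34}{9} = 8 + \frac{1}{9} \cdot 30 = 8 + \frac{10}{3} = \frac{34}{3}$)
$\frac{L{\left(-99 - -56 \right)}}{v} = \frac{34}{3 \left(-40584\right)} = \frac{34}{3} \left(- \frac{1}{40584}\right) = - \frac{17}{60876}$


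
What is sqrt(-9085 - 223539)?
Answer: 4*I*sqrt(14539) ≈ 482.31*I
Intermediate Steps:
sqrt(-9085 - 223539) = sqrt(-232624) = 4*I*sqrt(14539)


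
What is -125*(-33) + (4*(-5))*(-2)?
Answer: 4165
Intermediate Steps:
-125*(-33) + (4*(-5))*(-2) = 4125 - 20*(-2) = 4125 + 40 = 4165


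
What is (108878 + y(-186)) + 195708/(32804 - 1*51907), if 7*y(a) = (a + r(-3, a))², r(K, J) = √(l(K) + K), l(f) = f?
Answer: 2174096836/19103 - 372*I*√6/7 ≈ 1.1381e+5 - 130.17*I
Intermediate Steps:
r(K, J) = √2*√K (r(K, J) = √(K + K) = √(2*K) = √2*√K)
y(a) = (a + I*√6)²/7 (y(a) = (a + √2*√(-3))²/7 = (a + √2*(I*√3))²/7 = (a + I*√6)²/7)
(108878 + y(-186)) + 195708/(32804 - 1*51907) = (108878 + (-186 + I*√6)²/7) + 195708/(32804 - 1*51907) = (108878 + (-186 + I*√6)²/7) + 195708/(32804 - 51907) = (108878 + (-186 + I*√6)²/7) + 195708/(-19103) = (108878 + (-186 + I*√6)²/7) + 195708*(-1/19103) = (108878 + (-186 + I*√6)²/7) - 195708/19103 = 2079700726/19103 + (-186 + I*√6)²/7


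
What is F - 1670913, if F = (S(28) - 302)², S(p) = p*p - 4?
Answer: -1442429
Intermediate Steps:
S(p) = -4 + p² (S(p) = p² - 4 = -4 + p²)
F = 228484 (F = ((-4 + 28²) - 302)² = ((-4 + 784) - 302)² = (780 - 302)² = 478² = 228484)
F - 1670913 = 228484 - 1670913 = -1442429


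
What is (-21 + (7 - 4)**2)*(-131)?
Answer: 1572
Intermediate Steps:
(-21 + (7 - 4)**2)*(-131) = (-21 + 3**2)*(-131) = (-21 + 9)*(-131) = -12*(-131) = 1572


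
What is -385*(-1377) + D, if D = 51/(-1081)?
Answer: 573086694/1081 ≈ 5.3015e+5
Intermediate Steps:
D = -51/1081 (D = 51*(-1/1081) = -51/1081 ≈ -0.047179)
-385*(-1377) + D = -385*(-1377) - 51/1081 = 530145 - 51/1081 = 573086694/1081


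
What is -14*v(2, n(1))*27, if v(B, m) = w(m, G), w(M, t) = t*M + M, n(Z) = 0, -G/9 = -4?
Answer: 0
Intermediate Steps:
G = 36 (G = -9*(-4) = 36)
w(M, t) = M + M*t (w(M, t) = M*t + M = M + M*t)
v(B, m) = 37*m (v(B, m) = m*(1 + 36) = m*37 = 37*m)
-14*v(2, n(1))*27 = -14*37*0*27 = -0*27 = -14*0 = 0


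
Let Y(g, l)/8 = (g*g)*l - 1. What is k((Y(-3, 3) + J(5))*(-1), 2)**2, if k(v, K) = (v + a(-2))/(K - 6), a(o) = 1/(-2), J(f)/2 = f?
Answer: 190969/64 ≈ 2983.9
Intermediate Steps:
J(f) = 2*f
Y(g, l) = -8 + 8*l*g**2 (Y(g, l) = 8*((g*g)*l - 1) = 8*(g**2*l - 1) = 8*(l*g**2 - 1) = 8*(-1 + l*g**2) = -8 + 8*l*g**2)
a(o) = -1/2
k(v, K) = (-1/2 + v)/(-6 + K) (k(v, K) = (v - 1/2)/(K - 6) = (-1/2 + v)/(-6 + K))
k((Y(-3, 3) + J(5))*(-1), 2)**2 = ((-1/2 + ((-8 + 8*3*(-3)**2) + 2*5)*(-1))/(-6 + 2))**2 = ((-1/2 + ((-8 + 8*3*9) + 10)*(-1))/(-4))**2 = (-(-1/2 + ((-8 + 216) + 10)*(-1))/4)**2 = (-(-1/2 + (208 + 10)*(-1))/4)**2 = (-(-1/2 + 218*(-1))/4)**2 = (-(-1/2 - 218)/4)**2 = (-1/4*(-437/2))**2 = (437/8)**2 = 190969/64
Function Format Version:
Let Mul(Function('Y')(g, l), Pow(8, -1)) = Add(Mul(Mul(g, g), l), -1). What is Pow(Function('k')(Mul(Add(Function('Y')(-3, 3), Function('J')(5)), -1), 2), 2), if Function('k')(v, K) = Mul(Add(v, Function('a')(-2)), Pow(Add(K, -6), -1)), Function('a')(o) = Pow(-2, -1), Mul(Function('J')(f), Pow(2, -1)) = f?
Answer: Rational(190969, 64) ≈ 2983.9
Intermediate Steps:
Function('J')(f) = Mul(2, f)
Function('Y')(g, l) = Add(-8, Mul(8, l, Pow(g, 2))) (Function('Y')(g, l) = Mul(8, Add(Mul(Mul(g, g), l), -1)) = Mul(8, Add(Mul(Pow(g, 2), l), -1)) = Mul(8, Add(Mul(l, Pow(g, 2)), -1)) = Mul(8, Add(-1, Mul(l, Pow(g, 2)))) = Add(-8, Mul(8, l, Pow(g, 2))))
Function('a')(o) = Rational(-1, 2)
Function('k')(v, K) = Mul(Pow(Add(-6, K), -1), Add(Rational(-1, 2), v)) (Function('k')(v, K) = Mul(Add(v, Rational(-1, 2)), Pow(Add(K, -6), -1)) = Mul(Add(Rational(-1, 2), v), Pow(Add(-6, K), -1)) = Mul(Pow(Add(-6, K), -1), Add(Rational(-1, 2), v)))
Pow(Function('k')(Mul(Add(Function('Y')(-3, 3), Function('J')(5)), -1), 2), 2) = Pow(Mul(Pow(Add(-6, 2), -1), Add(Rational(-1, 2), Mul(Add(Add(-8, Mul(8, 3, Pow(-3, 2))), Mul(2, 5)), -1))), 2) = Pow(Mul(Pow(-4, -1), Add(Rational(-1, 2), Mul(Add(Add(-8, Mul(8, 3, 9)), 10), -1))), 2) = Pow(Mul(Rational(-1, 4), Add(Rational(-1, 2), Mul(Add(Add(-8, 216), 10), -1))), 2) = Pow(Mul(Rational(-1, 4), Add(Rational(-1, 2), Mul(Add(208, 10), -1))), 2) = Pow(Mul(Rational(-1, 4), Add(Rational(-1, 2), Mul(218, -1))), 2) = Pow(Mul(Rational(-1, 4), Add(Rational(-1, 2), -218)), 2) = Pow(Mul(Rational(-1, 4), Rational(-437, 2)), 2) = Pow(Rational(437, 8), 2) = Rational(190969, 64)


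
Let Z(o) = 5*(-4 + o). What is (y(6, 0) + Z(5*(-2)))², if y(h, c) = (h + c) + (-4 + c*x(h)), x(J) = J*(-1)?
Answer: 4624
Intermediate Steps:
x(J) = -J
y(h, c) = -4 + c + h - c*h (y(h, c) = (h + c) + (-4 + c*(-h)) = (c + h) + (-4 - c*h) = -4 + c + h - c*h)
Z(o) = -20 + 5*o
(y(6, 0) + Z(5*(-2)))² = ((-4 + 0 + 6 - 1*0*6) + (-20 + 5*(5*(-2))))² = ((-4 + 0 + 6 + 0) + (-20 + 5*(-10)))² = (2 + (-20 - 50))² = (2 - 70)² = (-68)² = 4624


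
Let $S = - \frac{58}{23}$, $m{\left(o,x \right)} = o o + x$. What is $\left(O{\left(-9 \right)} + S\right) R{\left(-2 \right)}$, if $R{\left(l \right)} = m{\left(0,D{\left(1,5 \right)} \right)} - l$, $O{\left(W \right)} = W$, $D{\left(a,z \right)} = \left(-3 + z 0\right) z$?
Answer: $\frac{3445}{23} \approx 149.78$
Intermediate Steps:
$D{\left(a,z \right)} = - 3 z$ ($D{\left(a,z \right)} = \left(-3 + 0\right) z = - 3 z$)
$m{\left(o,x \right)} = x + o^{2}$ ($m{\left(o,x \right)} = o^{2} + x = x + o^{2}$)
$S = - \frac{58}{23}$ ($S = \left(-58\right) \frac{1}{23} = - \frac{58}{23} \approx -2.5217$)
$R{\left(l \right)} = -15 - l$ ($R{\left(l \right)} = \left(\left(-3\right) 5 + 0^{2}\right) - l = \left(-15 + 0\right) - l = -15 - l$)
$\left(O{\left(-9 \right)} + S\right) R{\left(-2 \right)} = \left(-9 - \frac{58}{23}\right) \left(-15 - -2\right) = - \frac{265 \left(-15 + 2\right)}{23} = \left(- \frac{265}{23}\right) \left(-13\right) = \frac{3445}{23}$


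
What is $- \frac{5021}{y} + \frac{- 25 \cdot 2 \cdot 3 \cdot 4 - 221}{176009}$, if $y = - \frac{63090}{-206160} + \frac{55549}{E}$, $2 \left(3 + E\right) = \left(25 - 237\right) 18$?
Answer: $\frac{892717355183561}{5113926534235} \approx 174.57$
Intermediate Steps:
$E = -1911$ ($E = -3 + \frac{\left(25 - 237\right) 18}{2} = -3 + \frac{\left(-212\right) 18}{2} = -3 + \frac{1}{2} \left(-3816\right) = -3 - 1908 = -1911$)
$y = - \frac{29054915}{1010184}$ ($y = - \frac{63090}{-206160} + \frac{55549}{-1911} = \left(-63090\right) \left(- \frac{1}{206160}\right) + 55549 \left(- \frac{1}{1911}\right) = \frac{2103}{6872} - \frac{4273}{147} = - \frac{29054915}{1010184} \approx -28.762$)
$- \frac{5021}{y} + \frac{- 25 \cdot 2 \cdot 3 \cdot 4 - 221}{176009} = - \frac{5021}{- \frac{29054915}{1010184}} + \frac{- 25 \cdot 2 \cdot 3 \cdot 4 - 221}{176009} = \left(-5021\right) \left(- \frac{1010184}{29054915}\right) + \left(- 25 \cdot 6 \cdot 4 - 221\right) \frac{1}{176009} = \frac{5072133864}{29054915} + \left(\left(-25\right) 24 - 221\right) \frac{1}{176009} = \frac{5072133864}{29054915} + \left(-600 - 221\right) \frac{1}{176009} = \frac{5072133864}{29054915} - \frac{821}{176009} = \frac{892717355183561}{5113926534235}$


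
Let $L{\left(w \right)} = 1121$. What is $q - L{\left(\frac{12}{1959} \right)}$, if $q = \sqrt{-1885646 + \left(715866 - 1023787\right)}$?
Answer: $-1121 + i \sqrt{2193567} \approx -1121.0 + 1481.1 i$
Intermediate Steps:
$q = i \sqrt{2193567}$ ($q = \sqrt{-1885646 + \left(715866 - 1023787\right)} = \sqrt{-1885646 - 307921} = \sqrt{-2193567} = i \sqrt{2193567} \approx 1481.1 i$)
$q - L{\left(\frac{12}{1959} \right)} = i \sqrt{2193567} - 1121 = -1121 + i \sqrt{2193567}$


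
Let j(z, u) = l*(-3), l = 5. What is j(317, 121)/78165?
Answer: -1/5211 ≈ -0.00019190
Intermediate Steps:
j(z, u) = -15 (j(z, u) = 5*(-3) = -15)
j(317, 121)/78165 = -15/78165 = -15*1/78165 = -1/5211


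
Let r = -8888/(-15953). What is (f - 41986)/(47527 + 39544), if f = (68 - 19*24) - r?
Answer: -676001310/1389043663 ≈ -0.48667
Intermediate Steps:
r = 8888/15953 (r = -8888*(-1/15953) = 8888/15953 ≈ 0.55714)
f = -6198652/15953 (f = (68 - 19*24) - 1*8888/15953 = (68 - 456) - 8888/15953 = -388 - 8888/15953 = -6198652/15953 ≈ -388.56)
(f - 41986)/(47527 + 39544) = (-6198652/15953 - 41986)/(47527 + 39544) = -676001310/15953/87071 = -676001310/15953*1/87071 = -676001310/1389043663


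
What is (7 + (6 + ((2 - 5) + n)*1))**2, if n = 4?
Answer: 196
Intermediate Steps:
(7 + (6 + ((2 - 5) + n)*1))**2 = (7 + (6 + ((2 - 5) + 4)*1))**2 = (7 + (6 + (-3 + 4)*1))**2 = (7 + (6 + 1*1))**2 = (7 + (6 + 1))**2 = (7 + 7)**2 = 14**2 = 196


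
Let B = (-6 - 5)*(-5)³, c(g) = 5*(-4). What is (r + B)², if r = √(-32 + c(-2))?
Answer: 1890573 + 5500*I*√13 ≈ 1.8906e+6 + 19831.0*I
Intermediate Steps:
c(g) = -20
r = 2*I*√13 (r = √(-32 - 20) = √(-52) = 2*I*√13 ≈ 7.2111*I)
B = 1375 (B = -11*(-125) = 1375)
(r + B)² = (2*I*√13 + 1375)² = (1375 + 2*I*√13)²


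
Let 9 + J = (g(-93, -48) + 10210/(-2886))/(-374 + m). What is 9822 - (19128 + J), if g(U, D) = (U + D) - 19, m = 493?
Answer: -1596216964/171717 ≈ -9295.6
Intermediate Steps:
g(U, D) = -19 + D + U (g(U, D) = (D + U) - 19 = -19 + D + U)
J = -1781438/171717 (J = -9 + ((-19 - 48 - 93) + 10210/(-2886))/(-374 + 493) = -9 + (-160 + 10210*(-1/2886))/119 = -9 + (-160 - 5105/1443)*(1/119) = -9 - 235985/1443*1/119 = -9 - 235985/171717 = -1781438/171717 ≈ -10.374)
9822 - (19128 + J) = 9822 - (19128 - 1781438/171717) = 9822 - 1*3282821338/171717 = 9822 - 3282821338/171717 = -1596216964/171717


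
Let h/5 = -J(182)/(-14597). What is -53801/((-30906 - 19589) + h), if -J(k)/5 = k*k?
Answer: 785333197/737903615 ≈ 1.0643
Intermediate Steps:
J(k) = -5*k² (J(k) = -5*k*k = -5*k²)
h = -828100/14597 (h = 5*(-(-5)*182²/(-14597)) = 5*(-(-5)*33124*(-1/14597)) = 5*(-1*(-165620)*(-1/14597)) = 5*(165620*(-1/14597)) = 5*(-165620/14597) = -828100/14597 ≈ -56.731)
-53801/((-30906 - 19589) + h) = -53801/((-30906 - 19589) - 828100/14597) = -53801/(-50495 - 828100/14597) = -53801/(-737903615/14597) = -53801*(-14597/737903615) = 785333197/737903615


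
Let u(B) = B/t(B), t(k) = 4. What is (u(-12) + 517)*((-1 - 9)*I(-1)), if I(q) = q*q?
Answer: -5140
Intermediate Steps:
I(q) = q**2
u(B) = B/4
(u(-12) + 517)*((-1 - 9)*I(-1)) = ((1/4)*(-12) + 517)*((-1 - 9)*(-1)**2) = (-3 + 517)*(-10*1) = 514*(-10) = -5140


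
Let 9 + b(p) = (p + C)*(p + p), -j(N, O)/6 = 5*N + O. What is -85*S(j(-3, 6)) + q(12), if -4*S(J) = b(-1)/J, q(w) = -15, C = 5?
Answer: -4685/216 ≈ -21.690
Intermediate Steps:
j(N, O) = -30*N - 6*O (j(N, O) = -6*(5*N + O) = -6*(O + 5*N) = -30*N - 6*O)
b(p) = -9 + 2*p*(5 + p) (b(p) = -9 + (p + 5)*(p + p) = -9 + (5 + p)*(2*p) = -9 + 2*p*(5 + p))
S(J) = 17/(4*J) (S(J) = -(-9 + 2*(-1)**2 + 10*(-1))/(4*J) = -(-9 + 2*1 - 10)/(4*J) = -(-9 + 2 - 10)/(4*J) = -(-17)/(4*J) = 17/(4*J))
-85*S(j(-3, 6)) + q(12) = -1445/(4*(-30*(-3) - 6*6)) - 15 = -1445/(4*(90 - 36)) - 15 = -1445/(4*54) - 15 = -85*17/216 - 15 = -1445/216 - 15 = -4685/216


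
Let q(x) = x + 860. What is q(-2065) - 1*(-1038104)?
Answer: 1036899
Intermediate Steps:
q(x) = 860 + x
q(-2065) - 1*(-1038104) = (860 - 2065) - 1*(-1038104) = -1205 + 1038104 = 1036899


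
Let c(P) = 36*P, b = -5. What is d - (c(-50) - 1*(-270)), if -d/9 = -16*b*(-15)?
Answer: 12330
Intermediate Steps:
d = 10800 (d = -9*(-16*(-5))*(-15) = -720*(-15) = -9*(-1200) = 10800)
d - (c(-50) - 1*(-270)) = 10800 - (36*(-50) - 1*(-270)) = 10800 - (-1800 + 270) = 10800 - 1*(-1530) = 10800 + 1530 = 12330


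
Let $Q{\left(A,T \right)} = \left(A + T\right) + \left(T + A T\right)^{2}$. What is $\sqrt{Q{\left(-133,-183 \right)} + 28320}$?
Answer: $2 \sqrt{145885085} \approx 24157.0$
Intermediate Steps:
$Q{\left(A,T \right)} = A + T + \left(T + A T\right)^{2}$
$\sqrt{Q{\left(-133,-183 \right)} + 28320} = \sqrt{\left(-133 - 183 + \left(-183\right)^{2} \left(1 - 133\right)^{2}\right) + 28320} = \sqrt{\left(-133 - 183 + 33489 \left(-132\right)^{2}\right) + 28320} = \sqrt{\left(-133 - 183 + 33489 \cdot 17424\right) + 28320} = \sqrt{\left(-133 - 183 + 583512336\right) + 28320} = \sqrt{583512020 + 28320} = \sqrt{583540340} = 2 \sqrt{145885085}$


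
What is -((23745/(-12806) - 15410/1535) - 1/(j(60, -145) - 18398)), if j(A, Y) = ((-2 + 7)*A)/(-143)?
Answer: 30757308547873/2586116307647 ≈ 11.893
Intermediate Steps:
j(A, Y) = -5*A/143 (j(A, Y) = (5*A)*(-1/143) = -5*A/143)
-((23745/(-12806) - 15410/1535) - 1/(j(60, -145) - 18398)) = -((23745/(-12806) - 15410/1535) - 1/(-5/143*60 - 18398)) = -((23745*(-1/12806) - 15410*1/1535) - 1/(-300/143 - 18398)) = -((-23745/12806 - 3082/307) - 1/(-2631214/143)) = -(-46757807/3931442 - 1*(-143/2631214)) = -(-46757807/3931442 + 143/2631214) = -1*(-30757308547873/2586116307647) = 30757308547873/2586116307647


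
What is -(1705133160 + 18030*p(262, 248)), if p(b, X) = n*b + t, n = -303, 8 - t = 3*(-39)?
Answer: -276057330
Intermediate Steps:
t = 125 (t = 8 - 3*(-39) = 8 - 1*(-117) = 8 + 117 = 125)
p(b, X) = 125 - 303*b (p(b, X) = -303*b + 125 = 125 - 303*b)
-(1705133160 + 18030*p(262, 248)) = -(1707386910 - 1431329580) = -18030/(1/(94572 + (125 - 79386))) = -18030/(1/(94572 - 79261)) = -18030/(1/15311) = -18030/1/15311 = -18030*15311 = -276057330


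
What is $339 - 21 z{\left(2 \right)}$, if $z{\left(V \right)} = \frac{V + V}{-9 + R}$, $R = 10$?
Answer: $255$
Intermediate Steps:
$z{\left(V \right)} = 2 V$ ($z{\left(V \right)} = \frac{V + V}{-9 + 10} = \frac{2 V}{1} = 2 V 1 = 2 V$)
$339 - 21 z{\left(2 \right)} = 339 - 21 \cdot 2 \cdot 2 = 339 - 84 = 255$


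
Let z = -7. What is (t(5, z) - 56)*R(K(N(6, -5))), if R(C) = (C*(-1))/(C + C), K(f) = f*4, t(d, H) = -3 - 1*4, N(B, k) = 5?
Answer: 63/2 ≈ 31.500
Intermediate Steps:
t(d, H) = -7 (t(d, H) = -3 - 4 = -7)
K(f) = 4*f
R(C) = -1/2 (R(C) = (-C)/((2*C)) = (-C)*(1/(2*C)) = -1/2)
(t(5, z) - 56)*R(K(N(6, -5))) = (-7 - 56)*(-1/2) = -63*(-1/2) = 63/2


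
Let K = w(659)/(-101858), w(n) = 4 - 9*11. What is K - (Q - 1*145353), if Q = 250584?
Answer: -10718619103/101858 ≈ -1.0523e+5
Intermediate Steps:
w(n) = -95 (w(n) = 4 - 99 = -95)
K = 95/101858 (K = -95/(-101858) = -95*(-1/101858) = 95/101858 ≈ 0.00093267)
K - (Q - 1*145353) = 95/101858 - (250584 - 1*145353) = 95/101858 - (250584 - 145353) = 95/101858 - 1*105231 = 95/101858 - 105231 = -10718619103/101858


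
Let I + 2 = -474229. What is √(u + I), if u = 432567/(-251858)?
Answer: I*√30081744167645370/251858 ≈ 688.65*I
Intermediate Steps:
I = -474231 (I = -2 - 474229 = -474231)
u = -432567/251858 (u = 432567*(-1/251858) = -432567/251858 ≈ -1.7175)
√(u + I) = √(-432567/251858 - 474231) = √(-119439303765/251858) = I*√30081744167645370/251858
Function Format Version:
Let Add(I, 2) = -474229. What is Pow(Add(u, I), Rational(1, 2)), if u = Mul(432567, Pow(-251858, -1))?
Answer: Mul(Rational(1, 251858), I, Pow(30081744167645370, Rational(1, 2))) ≈ Mul(688.65, I)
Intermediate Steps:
I = -474231 (I = Add(-2, -474229) = -474231)
u = Rational(-432567, 251858) (u = Mul(432567, Rational(-1, 251858)) = Rational(-432567, 251858) ≈ -1.7175)
Pow(Add(u, I), Rational(1, 2)) = Pow(Add(Rational(-432567, 251858), -474231), Rational(1, 2)) = Pow(Rational(-119439303765, 251858), Rational(1, 2)) = Mul(Rational(1, 251858), I, Pow(30081744167645370, Rational(1, 2)))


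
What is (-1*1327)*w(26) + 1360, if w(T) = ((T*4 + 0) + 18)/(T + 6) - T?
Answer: 492845/16 ≈ 30803.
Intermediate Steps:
w(T) = -T + (18 + 4*T)/(6 + T) (w(T) = ((4*T + 0) + 18)/(6 + T) - T = (4*T + 18)/(6 + T) - T = (18 + 4*T)/(6 + T) - T = -T + (18 + 4*T)/(6 + T))
(-1*1327)*w(26) + 1360 = (-1*1327)*((18 - 1*26**2 - 2*26)/(6 + 26)) + 1360 = -1327*(18 - 1*676 - 52)/32 + 1360 = -1327*(18 - 676 - 52)/32 + 1360 = -1327*(-710)/32 + 1360 = -1327*(-355/16) + 1360 = 471085/16 + 1360 = 492845/16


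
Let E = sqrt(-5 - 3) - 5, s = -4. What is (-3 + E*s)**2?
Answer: 161 - 272*I*sqrt(2) ≈ 161.0 - 384.67*I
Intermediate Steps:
E = -5 + 2*I*sqrt(2) (E = sqrt(-8) - 5 = 2*I*sqrt(2) - 5 = -5 + 2*I*sqrt(2) ≈ -5.0 + 2.8284*I)
(-3 + E*s)**2 = (-3 + (-5 + 2*I*sqrt(2))*(-4))**2 = (-3 + (20 - 8*I*sqrt(2)))**2 = (17 - 8*I*sqrt(2))**2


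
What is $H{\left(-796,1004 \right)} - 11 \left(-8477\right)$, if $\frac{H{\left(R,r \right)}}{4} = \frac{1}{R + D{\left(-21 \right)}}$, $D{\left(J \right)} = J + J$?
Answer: $\frac{39070491}{419} \approx 93247.0$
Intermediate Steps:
$D{\left(J \right)} = 2 J$
$H{\left(R,r \right)} = \frac{4}{-42 + R}$ ($H{\left(R,r \right)} = \frac{4}{R + 2 \left(-21\right)} = \frac{4}{R - 42} = \frac{4}{-42 + R}$)
$H{\left(-796,1004 \right)} - 11 \left(-8477\right) = \frac{4}{-42 - 796} - 11 \left(-8477\right) = \frac{4}{-838} - -93247 = 4 \left(- \frac{1}{838}\right) + 93247 = - \frac{2}{419} + 93247 = \frac{39070491}{419}$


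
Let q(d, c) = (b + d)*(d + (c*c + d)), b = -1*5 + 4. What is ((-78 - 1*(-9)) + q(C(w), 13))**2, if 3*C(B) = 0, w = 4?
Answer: 56644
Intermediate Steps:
C(B) = 0 (C(B) = (1/3)*0 = 0)
b = -1 (b = -5 + 4 = -1)
q(d, c) = (-1 + d)*(c**2 + 2*d) (q(d, c) = (-1 + d)*(d + (c*c + d)) = (-1 + d)*(d + (c**2 + d)) = (-1 + d)*(d + (d + c**2)) = (-1 + d)*(c**2 + 2*d))
((-78 - 1*(-9)) + q(C(w), 13))**2 = ((-78 - 1*(-9)) + (-1*13**2 - 2*0 + 2*0**2 + 0*13**2))**2 = ((-78 + 9) + (-1*169 + 0 + 2*0 + 0*169))**2 = (-69 + (-169 + 0 + 0 + 0))**2 = (-69 - 169)**2 = (-238)**2 = 56644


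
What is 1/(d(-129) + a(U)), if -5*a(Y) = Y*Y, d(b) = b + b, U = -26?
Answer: -5/1966 ≈ -0.0025432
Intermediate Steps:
d(b) = 2*b
a(Y) = -Y**2/5 (a(Y) = -Y*Y/5 = -Y**2/5)
1/(d(-129) + a(U)) = 1/(2*(-129) - 1/5*(-26)**2) = 1/(-258 - 1/5*676) = 1/(-258 - 676/5) = 1/(-1966/5) = -5/1966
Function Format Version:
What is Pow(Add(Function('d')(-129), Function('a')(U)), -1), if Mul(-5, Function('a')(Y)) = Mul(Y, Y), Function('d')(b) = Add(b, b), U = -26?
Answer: Rational(-5, 1966) ≈ -0.0025432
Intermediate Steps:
Function('d')(b) = Mul(2, b)
Function('a')(Y) = Mul(Rational(-1, 5), Pow(Y, 2)) (Function('a')(Y) = Mul(Rational(-1, 5), Mul(Y, Y)) = Mul(Rational(-1, 5), Pow(Y, 2)))
Pow(Add(Function('d')(-129), Function('a')(U)), -1) = Pow(Add(Mul(2, -129), Mul(Rational(-1, 5), Pow(-26, 2))), -1) = Pow(Add(-258, Mul(Rational(-1, 5), 676)), -1) = Pow(Add(-258, Rational(-676, 5)), -1) = Pow(Rational(-1966, 5), -1) = Rational(-5, 1966)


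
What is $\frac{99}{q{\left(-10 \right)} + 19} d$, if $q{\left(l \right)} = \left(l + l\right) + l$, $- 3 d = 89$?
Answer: $267$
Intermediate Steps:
$d = - \frac{89}{3}$ ($d = \left(- \frac{1}{3}\right) 89 = - \frac{89}{3} \approx -29.667$)
$q{\left(l \right)} = 3 l$ ($q{\left(l \right)} = 2 l + l = 3 l$)
$\frac{99}{q{\left(-10 \right)} + 19} d = \frac{99}{3 \left(-10\right) + 19} \left(- \frac{89}{3}\right) = \frac{99}{-30 + 19} \left(- \frac{89}{3}\right) = \frac{99}{-11} \left(- \frac{89}{3}\right) = 99 \left(- \frac{1}{11}\right) \left(- \frac{89}{3}\right) = \left(-9\right) \left(- \frac{89}{3}\right) = 267$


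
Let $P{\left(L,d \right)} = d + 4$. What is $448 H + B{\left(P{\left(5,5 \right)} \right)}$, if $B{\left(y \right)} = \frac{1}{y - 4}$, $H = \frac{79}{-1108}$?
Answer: $- \frac{43963}{1385} \approx -31.742$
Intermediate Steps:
$H = - \frac{79}{1108}$ ($H = 79 \left(- \frac{1}{1108}\right) = - \frac{79}{1108} \approx -0.0713$)
$P{\left(L,d \right)} = 4 + d$
$B{\left(y \right)} = \frac{1}{-4 + y}$
$448 H + B{\left(P{\left(5,5 \right)} \right)} = 448 \left(- \frac{79}{1108}\right) + \frac{1}{-4 + \left(4 + 5\right)} = - \frac{8848}{277} + \frac{1}{-4 + 9} = - \frac{8848}{277} + \frac{1}{5} = - \frac{43963}{1385}$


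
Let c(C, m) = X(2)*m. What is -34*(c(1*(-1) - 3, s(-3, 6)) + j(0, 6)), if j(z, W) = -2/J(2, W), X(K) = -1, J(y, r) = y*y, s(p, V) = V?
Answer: 221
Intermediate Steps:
J(y, r) = y²
j(z, W) = -½ (j(z, W) = -2/(2²) = -2/4 = -2*¼ = -½)
c(C, m) = -m
-34*(c(1*(-1) - 3, s(-3, 6)) + j(0, 6)) = -34*(-1*6 - ½) = -34*(-6 - ½) = -34*(-13/2) = 221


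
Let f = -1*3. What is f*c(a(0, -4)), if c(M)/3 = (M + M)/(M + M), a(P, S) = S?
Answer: -9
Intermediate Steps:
f = -3
c(M) = 3 (c(M) = 3*((M + M)/(M + M)) = 3*((2*M)/((2*M))) = 3*((2*M)*(1/(2*M))) = 3*1 = 3)
f*c(a(0, -4)) = -3*3 = -9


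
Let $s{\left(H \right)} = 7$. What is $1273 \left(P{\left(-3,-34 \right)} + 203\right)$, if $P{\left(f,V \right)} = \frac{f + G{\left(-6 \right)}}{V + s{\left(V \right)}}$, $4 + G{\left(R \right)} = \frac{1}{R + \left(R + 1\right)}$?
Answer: $\frac{25616579}{99} \approx 2.5875 \cdot 10^{5}$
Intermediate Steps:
$G{\left(R \right)} = -4 + \frac{1}{1 + 2 R}$ ($G{\left(R \right)} = -4 + \frac{1}{R + \left(R + 1\right)} = -4 + \frac{1}{R + \left(1 + R\right)} = -4 + \frac{1}{1 + 2 R}$)
$P{\left(f,V \right)} = \frac{- \frac{45}{11} + f}{7 + V}$ ($P{\left(f,V \right)} = \frac{f + \frac{-3 - -48}{1 + 2 \left(-6\right)}}{V + 7} = \frac{f + \frac{-3 + 48}{1 - 12}}{7 + V} = \frac{f + \frac{1}{-11} \cdot 45}{7 + V} = \frac{f - \frac{45}{11}}{7 + V} = \frac{- \frac{45}{11} + f}{7 + V}$)
$1273 \left(P{\left(-3,-34 \right)} + 203\right) = 1273 \left(\frac{- \frac{45}{11} - 3}{7 - 34} + 203\right) = 1273 \left(\frac{1}{-27} \left(- \frac{78}{11}\right) + 203\right) = 1273 \left(\left(- \frac{1}{27}\right) \left(- \frac{78}{11}\right) + 203\right) = 1273 \left(\frac{26}{99} + 203\right) = 1273 \cdot \frac{20123}{99} = \frac{25616579}{99}$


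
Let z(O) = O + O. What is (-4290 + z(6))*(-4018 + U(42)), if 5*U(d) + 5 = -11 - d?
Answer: 86193144/5 ≈ 1.7239e+7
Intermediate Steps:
U(d) = -16/5 - d/5 (U(d) = -1 + (-11 - d)/5 = -1 + (-11/5 - d/5) = -16/5 - d/5)
z(O) = 2*O
(-4290 + z(6))*(-4018 + U(42)) = (-4290 + 2*6)*(-4018 + (-16/5 - 1/5*42)) = (-4290 + 12)*(-4018 + (-16/5 - 42/5)) = -4278*(-4018 - 58/5) = -4278*(-20148/5) = 86193144/5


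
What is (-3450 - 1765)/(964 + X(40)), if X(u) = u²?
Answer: -5215/2564 ≈ -2.0339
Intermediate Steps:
(-3450 - 1765)/(964 + X(40)) = (-3450 - 1765)/(964 + 40²) = -5215/(964 + 1600) = -5215/2564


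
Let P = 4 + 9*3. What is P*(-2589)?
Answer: -80259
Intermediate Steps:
P = 31 (P = 4 + 27 = 31)
P*(-2589) = 31*(-2589) = -80259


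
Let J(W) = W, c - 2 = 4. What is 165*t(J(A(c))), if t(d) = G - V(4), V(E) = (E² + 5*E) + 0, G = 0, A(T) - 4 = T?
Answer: -5940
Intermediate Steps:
c = 6 (c = 2 + 4 = 6)
A(T) = 4 + T
V(E) = E² + 5*E
t(d) = -36 (t(d) = 0 - 4*(5 + 4) = 0 - 4*9 = 0 - 1*36 = 0 - 36 = -36)
165*t(J(A(c))) = 165*(-36) = -5940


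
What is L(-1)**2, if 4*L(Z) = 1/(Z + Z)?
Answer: 1/64 ≈ 0.015625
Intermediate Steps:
L(Z) = 1/(8*Z) (L(Z) = 1/(4*(Z + Z)) = 1/(4*((2*Z))) = (1/(2*Z))/4 = 1/(8*Z))
L(-1)**2 = ((1/8)/(-1))**2 = ((1/8)*(-1))**2 = (-1/8)**2 = 1/64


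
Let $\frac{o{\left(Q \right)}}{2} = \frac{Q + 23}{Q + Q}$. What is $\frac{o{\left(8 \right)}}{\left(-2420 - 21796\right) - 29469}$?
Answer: $- \frac{31}{429480} \approx -7.218 \cdot 10^{-5}$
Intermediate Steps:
$o{\left(Q \right)} = \frac{23 + Q}{Q}$ ($o{\left(Q \right)} = 2 \frac{Q + 23}{Q + Q} = 2 \frac{23 + Q}{2 Q} = \frac{23 + Q}{Q}$)
$\frac{o{\left(8 \right)}}{\left(-2420 - 21796\right) - 29469} = \frac{\frac{1}{8} \left(23 + 8\right)}{\left(-2420 - 21796\right) - 29469} = \frac{\frac{1}{8} \cdot 31}{-24216 - 29469} = \frac{31}{8 \left(-53685\right)} = \frac{31}{8} \left(- \frac{1}{53685}\right) = - \frac{31}{429480}$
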